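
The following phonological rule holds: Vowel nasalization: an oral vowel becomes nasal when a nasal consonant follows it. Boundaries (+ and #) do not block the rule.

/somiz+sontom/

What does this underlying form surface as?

[sõmiz+sõntõm]

/o/ before nasal /m/ → [õ]
/o/ before nasal /n/ → [õ]
/o/ before nasal /m/ → [õ]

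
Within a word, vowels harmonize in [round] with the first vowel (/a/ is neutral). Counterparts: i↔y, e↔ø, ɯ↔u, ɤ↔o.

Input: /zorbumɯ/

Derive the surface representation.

/ɯ/ harmonizes with /o/ ([+round]) → [u]

[zorbumu]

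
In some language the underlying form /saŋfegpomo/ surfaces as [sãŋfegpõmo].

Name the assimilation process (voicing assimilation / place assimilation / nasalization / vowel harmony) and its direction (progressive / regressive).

/a/→[ã] /o/→[õ].
Each target copies a feature from the following segment, so the direction is regressive.

nasalization, regressive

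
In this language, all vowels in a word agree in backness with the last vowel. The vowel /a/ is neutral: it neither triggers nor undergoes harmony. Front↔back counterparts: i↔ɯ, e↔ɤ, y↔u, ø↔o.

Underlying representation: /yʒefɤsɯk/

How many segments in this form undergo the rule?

/y/ harmonizes with /ɯ/ ([+back]) → [u]
/e/ harmonizes with /ɯ/ ([+back]) → [ɤ]
2 segments change.

2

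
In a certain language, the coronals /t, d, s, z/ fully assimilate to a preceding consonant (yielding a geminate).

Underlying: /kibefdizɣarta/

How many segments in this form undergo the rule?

2

/d/ after /f/ → [f] (total assimilation)
/t/ after /r/ → [r] (total assimilation)
2 segments change.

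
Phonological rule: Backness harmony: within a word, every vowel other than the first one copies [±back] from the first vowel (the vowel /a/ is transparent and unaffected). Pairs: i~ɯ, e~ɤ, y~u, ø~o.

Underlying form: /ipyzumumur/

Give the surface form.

/u/ harmonizes with /i/ ([-back]) → [y]
/u/ harmonizes with /i/ ([-back]) → [y]
/u/ harmonizes with /i/ ([-back]) → [y]

[ipyzymymyr]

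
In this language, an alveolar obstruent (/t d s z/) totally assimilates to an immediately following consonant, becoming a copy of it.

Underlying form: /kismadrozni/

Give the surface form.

[kimmarronni]

/s/ before /m/ → [m] (total assimilation)
/d/ before /r/ → [r] (total assimilation)
/z/ before /n/ → [n] (total assimilation)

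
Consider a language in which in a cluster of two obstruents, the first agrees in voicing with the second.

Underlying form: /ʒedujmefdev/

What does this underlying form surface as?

/f/ before /d/ (voiced) → [v]

[ʒedujmevdev]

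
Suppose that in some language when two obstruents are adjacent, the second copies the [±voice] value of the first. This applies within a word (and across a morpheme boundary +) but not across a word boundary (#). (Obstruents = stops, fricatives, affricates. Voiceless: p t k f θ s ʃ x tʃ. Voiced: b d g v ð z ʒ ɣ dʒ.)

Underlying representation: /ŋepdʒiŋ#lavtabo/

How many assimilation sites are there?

2

/dʒ/ after /p/ (voiceless) → [tʃ]
/t/ after /v/ (voiced) → [d]
2 segments change.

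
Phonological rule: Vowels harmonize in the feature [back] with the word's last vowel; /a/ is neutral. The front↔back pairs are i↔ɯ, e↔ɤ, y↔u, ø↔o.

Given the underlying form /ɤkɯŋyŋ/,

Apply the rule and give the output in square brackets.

[ekiŋyŋ]

/ɤ/ harmonizes with /y/ ([-back]) → [e]
/ɯ/ harmonizes with /y/ ([-back]) → [i]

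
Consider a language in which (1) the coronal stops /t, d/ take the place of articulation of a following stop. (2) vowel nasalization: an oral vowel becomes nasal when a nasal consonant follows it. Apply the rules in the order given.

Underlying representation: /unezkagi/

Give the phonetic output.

[ũnezkagi]

Rule 1: no segment meets the rule's conditions; no change.
After rule 1: unezkagi
Rule 2: /u/ before nasal /n/ → [ũ]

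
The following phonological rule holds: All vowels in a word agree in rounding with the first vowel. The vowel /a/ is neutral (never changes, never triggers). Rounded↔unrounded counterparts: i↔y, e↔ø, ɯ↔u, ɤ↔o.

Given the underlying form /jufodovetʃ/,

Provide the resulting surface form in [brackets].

[jufodovøtʃ]

/e/ harmonizes with /u/ ([+round]) → [ø]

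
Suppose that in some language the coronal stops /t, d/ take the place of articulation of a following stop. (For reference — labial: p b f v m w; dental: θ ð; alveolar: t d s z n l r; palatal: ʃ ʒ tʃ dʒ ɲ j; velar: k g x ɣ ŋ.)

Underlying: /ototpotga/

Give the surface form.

[otoppokga]

/t/ before /p/ (labial) → [p]
/t/ before /g/ (velar) → [k]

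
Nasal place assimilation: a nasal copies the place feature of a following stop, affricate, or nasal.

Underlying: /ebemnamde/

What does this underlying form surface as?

[ebennande]

/m/ before /n/ (alveolar) → [n]
/m/ before /d/ (alveolar) → [n]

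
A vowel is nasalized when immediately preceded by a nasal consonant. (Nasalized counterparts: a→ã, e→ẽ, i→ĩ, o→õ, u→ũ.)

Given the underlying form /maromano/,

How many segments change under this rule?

3

/a/ after nasal /m/ → [ã]
/a/ after nasal /m/ → [ã]
/o/ after nasal /n/ → [õ]
3 segments change.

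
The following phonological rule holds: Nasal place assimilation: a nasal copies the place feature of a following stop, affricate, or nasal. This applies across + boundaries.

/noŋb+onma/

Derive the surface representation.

[nomb+omma]

/ŋ/ before /b/ (labial) → [m]
/n/ before /m/ (labial) → [m]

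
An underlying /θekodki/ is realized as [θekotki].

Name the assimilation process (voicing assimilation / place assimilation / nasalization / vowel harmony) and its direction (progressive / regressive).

voicing assimilation, regressive

/d/→[t].
Each target copies a feature from the following segment, so the direction is regressive.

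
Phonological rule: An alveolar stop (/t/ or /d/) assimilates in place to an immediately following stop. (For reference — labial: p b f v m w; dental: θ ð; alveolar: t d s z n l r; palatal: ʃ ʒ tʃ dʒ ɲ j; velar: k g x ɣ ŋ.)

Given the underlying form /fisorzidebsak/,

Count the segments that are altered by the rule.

0

No segment meets the rule's conditions.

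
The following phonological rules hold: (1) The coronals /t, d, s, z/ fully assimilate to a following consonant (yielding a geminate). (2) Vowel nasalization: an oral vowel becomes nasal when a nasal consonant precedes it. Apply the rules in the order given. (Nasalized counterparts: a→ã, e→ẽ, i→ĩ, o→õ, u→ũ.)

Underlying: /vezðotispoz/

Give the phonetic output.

[veððotippoz]

Rule 1: /z/ before /ð/ → [ð] (total assimilation)
Rule 1: /s/ before /p/ → [p] (total assimilation)
After rule 1: veððotippoz
Rule 2: no segment meets the rule's conditions; no change.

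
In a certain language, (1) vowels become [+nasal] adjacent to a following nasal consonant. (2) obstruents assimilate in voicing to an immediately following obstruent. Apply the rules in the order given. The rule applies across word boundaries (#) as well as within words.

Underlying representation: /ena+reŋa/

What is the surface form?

Rule 1: /e/ before nasal /n/ → [ẽ]
Rule 1: /e/ before nasal /ŋ/ → [ẽ]
After rule 1: ẽna+rẽŋa
Rule 2: no segment meets the rule's conditions; no change.

[ẽna+rẽŋa]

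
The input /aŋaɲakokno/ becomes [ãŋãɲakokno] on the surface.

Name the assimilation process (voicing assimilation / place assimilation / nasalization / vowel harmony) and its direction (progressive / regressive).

/a/→[ã] /a/→[ã].
Each target copies a feature from the following segment, so the direction is regressive.

nasalization, regressive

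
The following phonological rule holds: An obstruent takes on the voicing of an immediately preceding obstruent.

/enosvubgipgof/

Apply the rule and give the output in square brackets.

/v/ after /s/ (voiceless) → [f]
/g/ after /p/ (voiceless) → [k]

[enosfubgipkof]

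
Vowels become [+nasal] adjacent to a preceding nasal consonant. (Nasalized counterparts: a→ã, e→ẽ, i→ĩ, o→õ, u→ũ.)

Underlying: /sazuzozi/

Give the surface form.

[sazuzozi]

no segment meets the rule's conditions; no change.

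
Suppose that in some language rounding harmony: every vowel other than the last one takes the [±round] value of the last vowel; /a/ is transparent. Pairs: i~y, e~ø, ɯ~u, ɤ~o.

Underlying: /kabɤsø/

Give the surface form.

/ɤ/ harmonizes with /ø/ ([+round]) → [o]

[kabosø]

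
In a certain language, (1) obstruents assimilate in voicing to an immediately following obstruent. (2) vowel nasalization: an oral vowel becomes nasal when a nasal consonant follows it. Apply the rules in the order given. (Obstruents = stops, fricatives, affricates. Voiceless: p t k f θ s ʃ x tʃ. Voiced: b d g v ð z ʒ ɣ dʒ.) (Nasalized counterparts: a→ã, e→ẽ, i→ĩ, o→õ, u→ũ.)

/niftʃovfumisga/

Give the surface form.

Rule 1: /v/ before /f/ (voiceless) → [f]
Rule 1: /s/ before /g/ (voiced) → [z]
After rule 1: niftʃoffumizga
Rule 2: /u/ before nasal /m/ → [ũ]

[niftʃoffũmizga]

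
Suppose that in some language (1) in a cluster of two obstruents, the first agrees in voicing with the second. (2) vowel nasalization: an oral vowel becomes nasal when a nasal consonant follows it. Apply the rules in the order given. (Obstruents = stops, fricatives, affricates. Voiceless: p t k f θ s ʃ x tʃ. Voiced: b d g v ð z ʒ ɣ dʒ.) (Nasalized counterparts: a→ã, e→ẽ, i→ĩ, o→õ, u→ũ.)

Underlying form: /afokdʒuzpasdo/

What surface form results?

Rule 1: /k/ before /dʒ/ (voiced) → [g]
Rule 1: /z/ before /p/ (voiceless) → [s]
Rule 1: /s/ before /d/ (voiced) → [z]
After rule 1: afogdʒuspazdo
Rule 2: no segment meets the rule's conditions; no change.

[afogdʒuspazdo]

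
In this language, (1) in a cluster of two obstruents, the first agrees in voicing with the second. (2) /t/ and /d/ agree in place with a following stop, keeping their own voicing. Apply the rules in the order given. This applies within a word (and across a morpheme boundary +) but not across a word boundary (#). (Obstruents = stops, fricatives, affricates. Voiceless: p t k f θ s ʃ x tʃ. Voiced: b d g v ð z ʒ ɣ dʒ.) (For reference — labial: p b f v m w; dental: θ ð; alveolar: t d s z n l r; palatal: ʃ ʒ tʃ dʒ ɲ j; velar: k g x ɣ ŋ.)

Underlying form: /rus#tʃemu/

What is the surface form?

Rule 1: no segment meets the rule's conditions; no change.
After rule 1: rus#tʃemu
Rule 2: no segment meets the rule's conditions; no change.

[rus#tʃemu]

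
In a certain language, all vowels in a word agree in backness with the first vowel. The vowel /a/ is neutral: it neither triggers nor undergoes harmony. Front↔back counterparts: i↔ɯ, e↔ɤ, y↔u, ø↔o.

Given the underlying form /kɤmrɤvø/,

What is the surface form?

/ø/ harmonizes with /ɤ/ ([+back]) → [o]

[kɤmrɤvo]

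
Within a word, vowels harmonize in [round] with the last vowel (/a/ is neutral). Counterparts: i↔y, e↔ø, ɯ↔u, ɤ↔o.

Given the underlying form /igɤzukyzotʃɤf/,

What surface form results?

[igɤzɯkizɤtʃɤf]

/u/ harmonizes with /ɤ/ ([-round]) → [ɯ]
/y/ harmonizes with /ɤ/ ([-round]) → [i]
/o/ harmonizes with /ɤ/ ([-round]) → [ɤ]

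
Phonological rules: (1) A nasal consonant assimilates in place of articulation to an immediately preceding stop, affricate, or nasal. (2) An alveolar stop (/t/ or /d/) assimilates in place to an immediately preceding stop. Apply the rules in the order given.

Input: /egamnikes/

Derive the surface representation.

[egammikes]

Rule 1: /n/ after /m/ (labial) → [m]
After rule 1: egammikes
Rule 2: no segment meets the rule's conditions; no change.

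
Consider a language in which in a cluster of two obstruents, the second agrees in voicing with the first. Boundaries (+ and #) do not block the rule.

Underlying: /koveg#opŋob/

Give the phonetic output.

[koveg#opŋob]

no segment meets the rule's conditions; no change.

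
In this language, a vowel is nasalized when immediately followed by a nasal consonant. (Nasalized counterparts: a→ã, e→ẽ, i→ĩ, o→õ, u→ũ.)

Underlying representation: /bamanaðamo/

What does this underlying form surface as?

[bãmãnaðãmo]

/a/ before nasal /m/ → [ã]
/a/ before nasal /n/ → [ã]
/a/ before nasal /m/ → [ã]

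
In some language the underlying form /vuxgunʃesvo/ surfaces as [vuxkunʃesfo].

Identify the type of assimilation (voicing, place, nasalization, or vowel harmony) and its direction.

/g/→[k] /v/→[f].
Each target copies a feature from the preceding segment, so the direction is progressive.

voicing assimilation, progressive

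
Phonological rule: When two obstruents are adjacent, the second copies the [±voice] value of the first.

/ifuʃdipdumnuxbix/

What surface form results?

[ifuʃtiptumnuxpix]

/d/ after /ʃ/ (voiceless) → [t]
/d/ after /p/ (voiceless) → [t]
/b/ after /x/ (voiceless) → [p]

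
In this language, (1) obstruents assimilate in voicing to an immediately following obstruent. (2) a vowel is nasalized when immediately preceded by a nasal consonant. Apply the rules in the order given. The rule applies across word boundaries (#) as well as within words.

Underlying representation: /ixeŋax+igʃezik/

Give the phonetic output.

[ixeŋãx+ikʃezik]

Rule 1: /g/ before /ʃ/ (voiceless) → [k]
After rule 1: ixeŋax+ikʃezik
Rule 2: /a/ after nasal /ŋ/ → [ã]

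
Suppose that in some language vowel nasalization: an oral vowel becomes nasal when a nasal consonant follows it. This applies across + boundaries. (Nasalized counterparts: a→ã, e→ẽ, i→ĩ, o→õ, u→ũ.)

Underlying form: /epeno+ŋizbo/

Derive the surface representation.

[epẽnõ+ŋizbo]

/e/ before nasal /n/ → [ẽ]
/o/ before nasal /ŋ/ → [õ]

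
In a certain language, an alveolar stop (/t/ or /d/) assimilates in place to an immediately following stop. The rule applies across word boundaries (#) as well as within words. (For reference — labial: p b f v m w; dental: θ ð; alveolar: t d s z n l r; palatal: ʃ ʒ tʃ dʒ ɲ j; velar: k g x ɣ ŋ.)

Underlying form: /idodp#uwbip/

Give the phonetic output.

/d/ before /p/ (labial) → [b]

[idobp#uwbip]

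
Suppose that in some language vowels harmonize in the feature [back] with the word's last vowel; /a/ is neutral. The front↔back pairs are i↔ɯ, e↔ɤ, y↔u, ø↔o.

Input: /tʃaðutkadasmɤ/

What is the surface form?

no segment meets the rule's conditions; no change.

[tʃaðutkadasmɤ]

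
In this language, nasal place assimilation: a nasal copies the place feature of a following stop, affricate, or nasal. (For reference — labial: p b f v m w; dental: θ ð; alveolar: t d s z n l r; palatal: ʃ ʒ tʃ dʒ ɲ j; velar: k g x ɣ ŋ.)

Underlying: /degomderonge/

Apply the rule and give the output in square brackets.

[degonderoŋge]

/m/ before /d/ (alveolar) → [n]
/n/ before /g/ (velar) → [ŋ]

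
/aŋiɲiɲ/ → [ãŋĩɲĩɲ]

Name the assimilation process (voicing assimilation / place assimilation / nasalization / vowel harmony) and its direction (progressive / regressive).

/a/→[ã] /i/→[ĩ] /i/→[ĩ].
Each target copies a feature from the following segment, so the direction is regressive.

nasalization, regressive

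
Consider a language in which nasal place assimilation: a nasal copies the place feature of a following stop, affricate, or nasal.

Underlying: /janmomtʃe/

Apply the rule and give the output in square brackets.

/n/ before /m/ (labial) → [m]
/m/ before /tʃ/ (palatal) → [ɲ]

[jammoɲtʃe]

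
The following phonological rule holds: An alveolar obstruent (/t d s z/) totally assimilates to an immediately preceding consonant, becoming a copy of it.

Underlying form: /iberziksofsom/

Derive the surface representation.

[iberrikkoffom]

/z/ after /r/ → [r] (total assimilation)
/s/ after /k/ → [k] (total assimilation)
/s/ after /f/ → [f] (total assimilation)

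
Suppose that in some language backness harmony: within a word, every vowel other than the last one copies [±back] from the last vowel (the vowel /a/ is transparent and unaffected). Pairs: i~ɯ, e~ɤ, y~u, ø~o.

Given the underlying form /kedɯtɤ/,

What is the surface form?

[kɤdɯtɤ]

/e/ harmonizes with /ɤ/ ([+back]) → [ɤ]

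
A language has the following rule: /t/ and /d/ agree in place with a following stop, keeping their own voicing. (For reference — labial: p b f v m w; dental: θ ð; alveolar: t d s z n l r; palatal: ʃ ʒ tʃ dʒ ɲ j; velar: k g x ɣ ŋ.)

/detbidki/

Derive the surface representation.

/t/ before /b/ (labial) → [p]
/d/ before /k/ (velar) → [g]

[depbigki]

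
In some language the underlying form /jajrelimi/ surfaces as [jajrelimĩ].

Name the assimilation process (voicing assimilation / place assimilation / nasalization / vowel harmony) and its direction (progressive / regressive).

/i/→[ĩ].
Each target copies a feature from the preceding segment, so the direction is progressive.

nasalization, progressive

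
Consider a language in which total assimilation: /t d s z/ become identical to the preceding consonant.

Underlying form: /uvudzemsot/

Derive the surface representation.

[uvuddemmot]

/z/ after /d/ → [d] (total assimilation)
/s/ after /m/ → [m] (total assimilation)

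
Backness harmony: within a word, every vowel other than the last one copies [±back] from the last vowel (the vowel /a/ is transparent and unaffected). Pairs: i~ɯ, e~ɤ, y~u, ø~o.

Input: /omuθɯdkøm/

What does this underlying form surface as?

/o/ harmonizes with /ø/ ([-back]) → [ø]
/u/ harmonizes with /ø/ ([-back]) → [y]
/ɯ/ harmonizes with /ø/ ([-back]) → [i]

[ømyθidkøm]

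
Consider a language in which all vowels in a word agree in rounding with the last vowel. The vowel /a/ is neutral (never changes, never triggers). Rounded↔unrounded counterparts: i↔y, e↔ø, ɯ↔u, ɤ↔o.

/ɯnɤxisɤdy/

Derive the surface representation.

/ɯ/ harmonizes with /y/ ([+round]) → [u]
/ɤ/ harmonizes with /y/ ([+round]) → [o]
/i/ harmonizes with /y/ ([+round]) → [y]
/ɤ/ harmonizes with /y/ ([+round]) → [o]

[unoxysody]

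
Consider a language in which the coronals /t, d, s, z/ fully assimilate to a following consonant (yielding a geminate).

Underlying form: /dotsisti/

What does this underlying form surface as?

[dossitti]

/t/ before /s/ → [s] (total assimilation)
/s/ before /t/ → [t] (total assimilation)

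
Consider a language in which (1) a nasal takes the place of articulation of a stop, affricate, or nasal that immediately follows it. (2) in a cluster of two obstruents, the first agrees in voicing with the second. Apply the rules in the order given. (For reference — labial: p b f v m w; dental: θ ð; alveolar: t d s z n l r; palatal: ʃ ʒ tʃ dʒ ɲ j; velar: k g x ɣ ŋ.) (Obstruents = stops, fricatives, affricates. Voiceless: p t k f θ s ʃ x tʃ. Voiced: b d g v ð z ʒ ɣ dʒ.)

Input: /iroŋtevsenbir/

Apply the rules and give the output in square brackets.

Rule 1: /ŋ/ before /t/ (alveolar) → [n]
Rule 1: /n/ before /b/ (labial) → [m]
After rule 1: irontevsembir
Rule 2: /v/ before /s/ (voiceless) → [f]

[irontefsembir]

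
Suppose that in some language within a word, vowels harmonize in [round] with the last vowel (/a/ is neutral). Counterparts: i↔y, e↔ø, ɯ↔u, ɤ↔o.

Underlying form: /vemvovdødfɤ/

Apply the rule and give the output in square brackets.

/o/ harmonizes with /ɤ/ ([-round]) → [ɤ]
/ø/ harmonizes with /ɤ/ ([-round]) → [e]

[vemvɤvdedfɤ]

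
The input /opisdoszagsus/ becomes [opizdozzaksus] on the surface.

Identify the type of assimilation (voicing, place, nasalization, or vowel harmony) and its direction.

voicing assimilation, regressive

/s/→[z] /s/→[z] /g/→[k].
Each target copies a feature from the following segment, so the direction is regressive.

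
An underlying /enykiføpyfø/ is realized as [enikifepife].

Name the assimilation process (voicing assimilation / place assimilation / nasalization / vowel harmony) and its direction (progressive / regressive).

/y/→[i] /ø/→[e] /y/→[i] /ø/→[e].
Vowels agree with the first vowel, so the harmony is progressive.

vowel harmony, progressive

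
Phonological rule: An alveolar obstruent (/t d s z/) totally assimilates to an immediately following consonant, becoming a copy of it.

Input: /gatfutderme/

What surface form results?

[gaffudderme]

/t/ before /f/ → [f] (total assimilation)
/t/ before /d/ → [d] (total assimilation)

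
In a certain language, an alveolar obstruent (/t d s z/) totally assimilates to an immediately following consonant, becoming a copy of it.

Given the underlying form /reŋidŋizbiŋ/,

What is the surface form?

[reŋiŋŋibbiŋ]

/d/ before /ŋ/ → [ŋ] (total assimilation)
/z/ before /b/ → [b] (total assimilation)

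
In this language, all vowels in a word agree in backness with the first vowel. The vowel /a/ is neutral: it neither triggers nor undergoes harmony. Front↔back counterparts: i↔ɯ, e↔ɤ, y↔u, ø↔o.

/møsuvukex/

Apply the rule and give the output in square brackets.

[møsyvykex]

/u/ harmonizes with /ø/ ([-back]) → [y]
/u/ harmonizes with /ø/ ([-back]) → [y]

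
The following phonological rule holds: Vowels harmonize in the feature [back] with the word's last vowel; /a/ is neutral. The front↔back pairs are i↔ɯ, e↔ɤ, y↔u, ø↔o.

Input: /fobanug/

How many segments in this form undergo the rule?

No segment meets the rule's conditions.

0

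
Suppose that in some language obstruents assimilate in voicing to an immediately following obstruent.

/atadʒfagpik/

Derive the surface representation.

[atatʃfakpik]

/dʒ/ before /f/ (voiceless) → [tʃ]
/g/ before /p/ (voiceless) → [k]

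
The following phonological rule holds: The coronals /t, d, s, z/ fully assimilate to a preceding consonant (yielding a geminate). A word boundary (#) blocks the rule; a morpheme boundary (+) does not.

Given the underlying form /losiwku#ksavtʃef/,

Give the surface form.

/s/ after /k/ → [k] (total assimilation)

[losiwku#kkavtʃef]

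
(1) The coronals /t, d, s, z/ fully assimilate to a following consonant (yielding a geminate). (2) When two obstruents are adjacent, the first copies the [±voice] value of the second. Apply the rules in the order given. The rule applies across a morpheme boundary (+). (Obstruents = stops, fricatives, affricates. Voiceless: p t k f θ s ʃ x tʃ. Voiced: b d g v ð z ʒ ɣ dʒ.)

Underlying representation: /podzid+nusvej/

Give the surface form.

Rule 1: /d/ before /z/ → [z] (total assimilation)
Rule 1: /d/ before /n/ → [n] (total assimilation)
Rule 1: /s/ before /v/ → [v] (total assimilation)
After rule 1: pozzin+nuvvej
Rule 2: no segment meets the rule's conditions; no change.

[pozzin+nuvvej]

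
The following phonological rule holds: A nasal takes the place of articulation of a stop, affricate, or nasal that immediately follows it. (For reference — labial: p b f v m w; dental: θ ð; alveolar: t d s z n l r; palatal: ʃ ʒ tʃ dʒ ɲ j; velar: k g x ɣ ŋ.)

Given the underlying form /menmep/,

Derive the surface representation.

[memmep]

/n/ before /m/ (labial) → [m]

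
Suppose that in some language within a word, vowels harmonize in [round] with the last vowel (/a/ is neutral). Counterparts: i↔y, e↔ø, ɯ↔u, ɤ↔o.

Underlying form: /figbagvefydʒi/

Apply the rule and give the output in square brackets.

/y/ harmonizes with /i/ ([-round]) → [i]

[figbagvefidʒi]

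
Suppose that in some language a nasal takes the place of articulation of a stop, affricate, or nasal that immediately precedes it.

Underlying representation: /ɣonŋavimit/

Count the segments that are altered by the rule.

1

/ŋ/ after /n/ (alveolar) → [n]
1 segment changes.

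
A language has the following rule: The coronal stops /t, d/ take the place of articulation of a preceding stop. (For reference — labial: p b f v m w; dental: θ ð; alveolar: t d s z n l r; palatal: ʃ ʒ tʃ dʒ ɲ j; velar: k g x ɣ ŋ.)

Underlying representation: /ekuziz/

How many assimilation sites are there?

0

No segment meets the rule's conditions.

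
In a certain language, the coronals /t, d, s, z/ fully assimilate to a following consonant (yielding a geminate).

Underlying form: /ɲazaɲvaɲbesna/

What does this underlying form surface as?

[ɲazaɲvaɲbenna]

/s/ before /n/ → [n] (total assimilation)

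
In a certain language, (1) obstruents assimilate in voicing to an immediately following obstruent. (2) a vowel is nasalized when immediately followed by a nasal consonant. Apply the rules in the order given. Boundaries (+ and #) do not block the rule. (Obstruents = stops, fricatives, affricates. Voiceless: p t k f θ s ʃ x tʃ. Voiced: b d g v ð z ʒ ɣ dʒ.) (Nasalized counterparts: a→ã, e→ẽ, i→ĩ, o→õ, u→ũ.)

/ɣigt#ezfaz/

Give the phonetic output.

[ɣikt#esfaz]

Rule 1: /g/ before /t/ (voiceless) → [k]
Rule 1: /z/ before /f/ (voiceless) → [s]
After rule 1: ɣikt#esfaz
Rule 2: no segment meets the rule's conditions; no change.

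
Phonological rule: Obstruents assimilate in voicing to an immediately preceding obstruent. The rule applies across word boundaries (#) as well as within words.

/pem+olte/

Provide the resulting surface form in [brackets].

[pem+olte]

no segment meets the rule's conditions; no change.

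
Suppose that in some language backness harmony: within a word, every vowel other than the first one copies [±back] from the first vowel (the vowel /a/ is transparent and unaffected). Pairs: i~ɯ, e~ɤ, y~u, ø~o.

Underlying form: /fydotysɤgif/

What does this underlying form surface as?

[fydøtysegif]

/o/ harmonizes with /y/ ([-back]) → [ø]
/ɤ/ harmonizes with /y/ ([-back]) → [e]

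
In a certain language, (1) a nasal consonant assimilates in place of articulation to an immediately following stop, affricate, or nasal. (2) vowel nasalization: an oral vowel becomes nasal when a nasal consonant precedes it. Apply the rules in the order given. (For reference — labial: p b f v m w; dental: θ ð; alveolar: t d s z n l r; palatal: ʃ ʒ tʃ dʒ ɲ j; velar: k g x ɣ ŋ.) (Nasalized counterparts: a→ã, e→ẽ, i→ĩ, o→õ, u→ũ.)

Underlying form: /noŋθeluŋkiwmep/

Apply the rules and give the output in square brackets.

Rule 1: no segment meets the rule's conditions; no change.
After rule 1: noŋθeluŋkiwmep
Rule 2: /o/ after nasal /n/ → [õ]
Rule 2: /e/ after nasal /m/ → [ẽ]

[nõŋθeluŋkiwmẽp]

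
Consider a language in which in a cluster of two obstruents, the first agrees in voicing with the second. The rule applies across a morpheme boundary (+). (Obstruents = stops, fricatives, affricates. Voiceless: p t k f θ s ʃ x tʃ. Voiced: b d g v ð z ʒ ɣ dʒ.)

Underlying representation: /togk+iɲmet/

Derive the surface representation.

/g/ before /k/ (voiceless) → [k]

[tokk+iɲmet]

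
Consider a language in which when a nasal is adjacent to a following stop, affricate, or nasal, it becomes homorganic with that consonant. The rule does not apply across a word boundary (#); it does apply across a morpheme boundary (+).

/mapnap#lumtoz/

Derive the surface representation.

[mapnap#luntoz]

/m/ before /t/ (alveolar) → [n]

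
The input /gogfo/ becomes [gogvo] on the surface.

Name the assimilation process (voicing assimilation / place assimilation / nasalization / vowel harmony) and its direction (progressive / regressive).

voicing assimilation, progressive

/f/→[v].
Each target copies a feature from the preceding segment, so the direction is progressive.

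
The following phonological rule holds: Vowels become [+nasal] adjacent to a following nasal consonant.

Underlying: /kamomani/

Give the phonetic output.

[kãmõmãni]

/a/ before nasal /m/ → [ã]
/o/ before nasal /m/ → [õ]
/a/ before nasal /n/ → [ã]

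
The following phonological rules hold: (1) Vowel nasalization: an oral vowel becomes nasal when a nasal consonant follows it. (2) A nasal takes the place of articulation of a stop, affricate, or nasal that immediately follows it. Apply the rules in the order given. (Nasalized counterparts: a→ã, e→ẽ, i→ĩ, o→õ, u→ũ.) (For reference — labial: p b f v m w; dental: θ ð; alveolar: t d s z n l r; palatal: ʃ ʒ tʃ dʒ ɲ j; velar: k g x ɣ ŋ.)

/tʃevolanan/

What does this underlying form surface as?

[tʃevolãnãn]

Rule 1: /a/ before nasal /n/ → [ã]
Rule 1: /a/ before nasal /n/ → [ã]
After rule 1: tʃevolãnãn
Rule 2: no segment meets the rule's conditions; no change.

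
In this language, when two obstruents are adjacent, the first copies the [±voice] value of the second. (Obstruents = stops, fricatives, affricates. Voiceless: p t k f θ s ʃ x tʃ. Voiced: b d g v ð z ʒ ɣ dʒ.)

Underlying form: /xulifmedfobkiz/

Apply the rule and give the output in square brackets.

/d/ before /f/ (voiceless) → [t]
/b/ before /k/ (voiceless) → [p]

[xulifmetfopkiz]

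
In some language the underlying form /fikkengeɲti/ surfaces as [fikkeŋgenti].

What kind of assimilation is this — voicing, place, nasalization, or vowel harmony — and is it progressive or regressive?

place assimilation, regressive

/n/→[ŋ] /ɲ/→[n].
Each target copies a feature from the following segment, so the direction is regressive.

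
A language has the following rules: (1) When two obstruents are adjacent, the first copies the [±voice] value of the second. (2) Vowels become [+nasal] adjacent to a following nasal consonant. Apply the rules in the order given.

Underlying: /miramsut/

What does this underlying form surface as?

Rule 1: no segment meets the rule's conditions; no change.
After rule 1: miramsut
Rule 2: /a/ before nasal /m/ → [ã]

[mirãmsut]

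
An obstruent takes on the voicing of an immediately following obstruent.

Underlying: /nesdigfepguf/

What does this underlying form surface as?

/s/ before /d/ (voiced) → [z]
/g/ before /f/ (voiceless) → [k]
/p/ before /g/ (voiced) → [b]

[nezdikfebguf]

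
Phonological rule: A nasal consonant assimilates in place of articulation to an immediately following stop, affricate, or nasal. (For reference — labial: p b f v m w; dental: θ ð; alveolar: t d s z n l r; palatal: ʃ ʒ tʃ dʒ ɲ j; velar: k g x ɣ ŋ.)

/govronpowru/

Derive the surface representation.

/n/ before /p/ (labial) → [m]

[govrompowru]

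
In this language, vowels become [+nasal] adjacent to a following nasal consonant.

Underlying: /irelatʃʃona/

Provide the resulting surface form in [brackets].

/o/ before nasal /n/ → [õ]

[irelatʃʃõna]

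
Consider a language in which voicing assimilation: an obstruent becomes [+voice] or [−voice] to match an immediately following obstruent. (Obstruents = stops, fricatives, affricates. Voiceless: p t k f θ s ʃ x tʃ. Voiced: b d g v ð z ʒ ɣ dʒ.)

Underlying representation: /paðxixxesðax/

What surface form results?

[paθxixxezðax]

/ð/ before /x/ (voiceless) → [θ]
/s/ before /ð/ (voiced) → [z]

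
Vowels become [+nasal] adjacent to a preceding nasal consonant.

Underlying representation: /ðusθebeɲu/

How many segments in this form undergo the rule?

1

/u/ after nasal /ɲ/ → [ũ]
1 segment changes.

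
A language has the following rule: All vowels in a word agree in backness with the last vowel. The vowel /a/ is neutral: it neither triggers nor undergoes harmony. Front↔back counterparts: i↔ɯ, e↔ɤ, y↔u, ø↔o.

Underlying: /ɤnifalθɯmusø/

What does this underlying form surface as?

[enifalθimysø]

/ɤ/ harmonizes with /ø/ ([-back]) → [e]
/ɯ/ harmonizes with /ø/ ([-back]) → [i]
/u/ harmonizes with /ø/ ([-back]) → [y]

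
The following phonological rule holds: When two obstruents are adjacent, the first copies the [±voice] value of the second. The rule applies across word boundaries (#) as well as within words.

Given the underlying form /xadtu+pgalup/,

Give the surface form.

/d/ before /t/ (voiceless) → [t]
/p/ before /g/ (voiced) → [b]

[xattu+bgalup]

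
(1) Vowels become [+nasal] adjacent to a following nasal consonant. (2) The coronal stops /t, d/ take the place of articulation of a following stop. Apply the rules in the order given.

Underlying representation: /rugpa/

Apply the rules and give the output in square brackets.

[rugpa]

Rule 1: no segment meets the rule's conditions; no change.
After rule 1: rugpa
Rule 2: no segment meets the rule's conditions; no change.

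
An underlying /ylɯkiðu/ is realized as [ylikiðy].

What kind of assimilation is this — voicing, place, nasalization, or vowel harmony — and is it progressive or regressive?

/ɯ/→[i] /u/→[y].
Vowels agree with the first vowel, so the harmony is progressive.

vowel harmony, progressive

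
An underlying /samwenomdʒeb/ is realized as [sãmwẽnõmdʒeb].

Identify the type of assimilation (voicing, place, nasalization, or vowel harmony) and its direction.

nasalization, regressive

/a/→[ã] /e/→[ẽ] /o/→[õ].
Each target copies a feature from the following segment, so the direction is regressive.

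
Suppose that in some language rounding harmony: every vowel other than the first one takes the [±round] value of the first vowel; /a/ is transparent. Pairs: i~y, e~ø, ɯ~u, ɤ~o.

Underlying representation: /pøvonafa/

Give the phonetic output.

[pøvonafa]

no segment meets the rule's conditions; no change.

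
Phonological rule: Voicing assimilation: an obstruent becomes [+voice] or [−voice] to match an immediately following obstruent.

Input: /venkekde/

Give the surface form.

[venkegde]

/k/ before /d/ (voiced) → [g]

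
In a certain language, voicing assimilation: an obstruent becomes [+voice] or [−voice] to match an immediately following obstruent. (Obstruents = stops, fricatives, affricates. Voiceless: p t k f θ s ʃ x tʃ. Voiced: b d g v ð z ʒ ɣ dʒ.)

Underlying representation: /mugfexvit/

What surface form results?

[mukfeɣvit]

/g/ before /f/ (voiceless) → [k]
/x/ before /v/ (voiced) → [ɣ]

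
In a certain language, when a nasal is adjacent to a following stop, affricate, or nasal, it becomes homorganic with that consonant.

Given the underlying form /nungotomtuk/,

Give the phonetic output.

[nuŋgotontuk]

/n/ before /g/ (velar) → [ŋ]
/m/ before /t/ (alveolar) → [n]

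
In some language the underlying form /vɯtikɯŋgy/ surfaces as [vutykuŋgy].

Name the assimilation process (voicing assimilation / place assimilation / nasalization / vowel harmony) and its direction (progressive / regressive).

/ɯ/→[u] /i/→[y] /ɯ/→[u].
Vowels agree with the last vowel, so the harmony is regressive.

vowel harmony, regressive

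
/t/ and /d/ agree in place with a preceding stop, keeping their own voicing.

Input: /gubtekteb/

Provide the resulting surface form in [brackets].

[gubpekkeb]

/t/ after /b/ (labial) → [p]
/t/ after /k/ (velar) → [k]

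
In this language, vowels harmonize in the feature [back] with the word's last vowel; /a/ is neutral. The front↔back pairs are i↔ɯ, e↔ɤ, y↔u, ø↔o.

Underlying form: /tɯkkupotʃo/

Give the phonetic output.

[tɯkkupotʃo]

no segment meets the rule's conditions; no change.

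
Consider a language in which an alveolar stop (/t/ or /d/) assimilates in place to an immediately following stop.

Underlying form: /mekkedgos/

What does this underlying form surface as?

[mekkeggos]

/d/ before /g/ (velar) → [g]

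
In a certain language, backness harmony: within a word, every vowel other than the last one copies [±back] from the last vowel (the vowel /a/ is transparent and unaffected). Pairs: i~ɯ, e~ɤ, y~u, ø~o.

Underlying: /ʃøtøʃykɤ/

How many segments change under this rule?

3

/ø/ harmonizes with /ɤ/ ([+back]) → [o]
/ø/ harmonizes with /ɤ/ ([+back]) → [o]
/y/ harmonizes with /ɤ/ ([+back]) → [u]
3 segments change.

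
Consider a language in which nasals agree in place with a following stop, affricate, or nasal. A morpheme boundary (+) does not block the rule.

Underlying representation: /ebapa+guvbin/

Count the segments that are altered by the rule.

No segment meets the rule's conditions.

0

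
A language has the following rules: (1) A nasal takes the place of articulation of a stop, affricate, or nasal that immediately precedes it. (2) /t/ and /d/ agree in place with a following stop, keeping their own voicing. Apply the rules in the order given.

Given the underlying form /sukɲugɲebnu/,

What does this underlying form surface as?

[sukŋugŋebmu]

Rule 1: /ɲ/ after /k/ (velar) → [ŋ]
Rule 1: /ɲ/ after /g/ (velar) → [ŋ]
Rule 1: /n/ after /b/ (labial) → [m]
After rule 1: sukŋugŋebmu
Rule 2: no segment meets the rule's conditions; no change.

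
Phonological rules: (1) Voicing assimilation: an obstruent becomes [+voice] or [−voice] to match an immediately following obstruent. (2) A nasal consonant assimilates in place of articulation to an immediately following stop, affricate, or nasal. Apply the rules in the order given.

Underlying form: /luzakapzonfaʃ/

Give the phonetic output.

Rule 1: /p/ before /z/ (voiced) → [b]
After rule 1: luzakabzonfaʃ
Rule 2: no segment meets the rule's conditions; no change.

[luzakabzonfaʃ]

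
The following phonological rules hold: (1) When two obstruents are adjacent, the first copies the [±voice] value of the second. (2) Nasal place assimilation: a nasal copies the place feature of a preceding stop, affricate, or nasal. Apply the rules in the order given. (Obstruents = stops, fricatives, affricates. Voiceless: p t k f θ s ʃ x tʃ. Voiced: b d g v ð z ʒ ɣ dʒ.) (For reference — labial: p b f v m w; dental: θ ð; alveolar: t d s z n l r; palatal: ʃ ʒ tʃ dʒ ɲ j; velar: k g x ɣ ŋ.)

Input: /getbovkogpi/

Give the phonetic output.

[gedbofkokpi]

Rule 1: /t/ before /b/ (voiced) → [d]
Rule 1: /v/ before /k/ (voiceless) → [f]
Rule 1: /g/ before /p/ (voiceless) → [k]
After rule 1: gedbofkokpi
Rule 2: no segment meets the rule's conditions; no change.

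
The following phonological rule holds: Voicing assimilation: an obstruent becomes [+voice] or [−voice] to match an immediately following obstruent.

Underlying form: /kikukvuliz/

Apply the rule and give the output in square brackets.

/k/ before /v/ (voiced) → [g]

[kikugvuliz]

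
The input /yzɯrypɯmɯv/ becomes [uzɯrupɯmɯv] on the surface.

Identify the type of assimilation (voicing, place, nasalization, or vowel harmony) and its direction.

/y/→[u] /y/→[u].
Vowels agree with the last vowel, so the harmony is regressive.

vowel harmony, regressive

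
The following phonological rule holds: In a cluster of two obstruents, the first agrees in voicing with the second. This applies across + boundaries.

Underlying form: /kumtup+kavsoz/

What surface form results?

[kumtup+kafsoz]

/v/ before /s/ (voiceless) → [f]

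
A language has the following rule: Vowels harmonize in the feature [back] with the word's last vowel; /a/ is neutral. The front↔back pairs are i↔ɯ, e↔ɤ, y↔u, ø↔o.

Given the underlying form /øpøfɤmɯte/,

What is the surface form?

/ɤ/ harmonizes with /e/ ([-back]) → [e]
/ɯ/ harmonizes with /e/ ([-back]) → [i]

[øpøfemite]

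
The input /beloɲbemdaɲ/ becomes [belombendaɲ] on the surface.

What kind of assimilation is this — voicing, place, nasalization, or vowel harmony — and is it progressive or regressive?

/ɲ/→[m] /m/→[n].
Each target copies a feature from the following segment, so the direction is regressive.

place assimilation, regressive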